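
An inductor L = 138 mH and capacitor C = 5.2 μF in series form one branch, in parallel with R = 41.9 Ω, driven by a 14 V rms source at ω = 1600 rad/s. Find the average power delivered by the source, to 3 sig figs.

4.68 W

X_L = ωL = 221 Ω
X_C = 1/(ωC) = 120 Ω
Branch 1: Z₁ = R = 41.9 Ω
Branch 2 (series LC): Z₂ = j(X_L − X_C) = j101 Ω
Parallel: Z = Z₁Z₂/(Z₁+Z₂), |Z| = 38.7 Ω, ∠Z = 22.6°
I = V/|Z| = 362 mA
P = VI cos φ = 14 × 0.362 × cos(22.6°) = 4.68 W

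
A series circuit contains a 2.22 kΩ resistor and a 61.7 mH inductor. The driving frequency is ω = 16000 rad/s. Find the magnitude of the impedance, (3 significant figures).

X_L = ωL = 987 Ω
Z = 2220 + j987 Ω
|Z| = √(2220² + 987²) = 2430 Ω

2430 Ω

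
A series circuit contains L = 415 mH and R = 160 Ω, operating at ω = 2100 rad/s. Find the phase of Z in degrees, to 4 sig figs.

X_L = ωL = 871.5 Ω
Z = 160.0 + j871.5 Ω
|Z| = √(160.0² + 871.5²) = 886.1 Ω
∠Z = arctan(871.5/160.0) = 79.60°

79.60°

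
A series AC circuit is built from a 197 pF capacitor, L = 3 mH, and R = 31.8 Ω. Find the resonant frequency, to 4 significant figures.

207.0 kHz

ω₀ = 1/√(LC) = 1/√(0.003 × 1.97e-10) = 1.301e+06 rad/s
f₀ = ω₀/(2π) = 207.0 kHz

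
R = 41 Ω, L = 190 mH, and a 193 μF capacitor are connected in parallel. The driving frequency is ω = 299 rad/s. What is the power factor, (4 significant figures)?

0.5196

X_L = ωL = 56.81 Ω
X_C = 1/(ωC) = 17.33 Ω
Parallel: admittances add. Y = 1/R + 1/(jωL) + jωC
Y = (0.02439 + j0.04010) S
|Y| = 0.04694 S → |Z| = 1/|Y| = 21.30 Ω, ∠Z = −∠Y = -58.69°
cos φ = cos(-58.69°) = 0.5196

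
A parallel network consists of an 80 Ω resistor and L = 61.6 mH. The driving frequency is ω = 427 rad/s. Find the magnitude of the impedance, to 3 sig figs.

X_L = ωL = 26.3 Ω
Parallel: admittances add. Y = 1/R + 1/(jωL)
Y = (0.0125 − j0.0380) S
|Y| = 0.0400 S → |Z| = 1/|Y| = 25.0 Ω, ∠Z = −∠Y = 71.8°

25.0 Ω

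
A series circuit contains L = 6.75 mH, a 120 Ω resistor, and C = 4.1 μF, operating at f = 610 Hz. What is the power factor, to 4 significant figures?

0.9539

ω = 2πf = 3833 rad/s
X_L = ωL = 25.87 Ω
X_C = 1/(ωC) = 63.64 Ω
Net reactance X = X_L − X_C = -37.77 Ω
Z = 120.0 − j37.77 Ω
|Z| = √(120.0² + 37.77²) = 125.8 Ω
∠Z = arctan(-37.77/120.0) = -17.47°
cos φ = cos(-17.47°) = 0.9539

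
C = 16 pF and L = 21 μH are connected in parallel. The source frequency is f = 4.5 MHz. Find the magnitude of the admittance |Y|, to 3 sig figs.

ω = 2πf = 2.827e+07 rad/s
X_L = ωL = 594 Ω
X_C = 1/(ωC) = 2210 Ω
Parallel: admittances add. Y = 1/(jωL) + jωC
Y = (0 − j0.00123) S
|Y| = 0.00123 S → |Z| = 1/|Y| = 812 Ω, ∠Z = −∠Y = 90.0°

1.23 mS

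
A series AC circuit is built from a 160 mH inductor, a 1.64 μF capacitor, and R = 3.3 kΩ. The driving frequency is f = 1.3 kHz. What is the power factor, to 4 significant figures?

ω = 2πf = 8168 rad/s
X_L = ωL = 1307 Ω
X_C = 1/(ωC) = 74.65 Ω
Net reactance X = X_L − X_C = 1232 Ω
Z = 3300 + j1232 Ω
|Z| = √(3300² + 1232²) = 3523 Ω
∠Z = arctan(1232/3300) = 20.48°
cos φ = cos(20.48°) = 0.9368

0.9368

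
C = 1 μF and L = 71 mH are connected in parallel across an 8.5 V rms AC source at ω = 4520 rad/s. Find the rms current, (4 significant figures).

X_L = ωL = 320.9 Ω
X_C = 1/(ωC) = 221.2 Ω
Parallel: admittances add. Y = 1/(jωL) + jωC
Y = (0 + j0.001404) S
|Y| = 0.001404 S → |Z| = 1/|Y| = 712.3 Ω, ∠Z = −∠Y = -90.00°
I = V/|Z| = 8.5/712.3 = 11.93 mA

11.93 mA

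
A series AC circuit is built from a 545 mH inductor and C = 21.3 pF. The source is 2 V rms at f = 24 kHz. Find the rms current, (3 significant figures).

8.73 μA

ω = 2πf = 150800 rad/s
X_L = ωL = 82200 Ω
X_C = 1/(ωC) = 311000 Ω
Net reactance X = X_L − X_C = -229000 Ω
Z = − j229000 Ω
|Z| = √(0² + 229000²) = 229000 Ω
I = V/|Z| = 2/229000 = 8.73 μA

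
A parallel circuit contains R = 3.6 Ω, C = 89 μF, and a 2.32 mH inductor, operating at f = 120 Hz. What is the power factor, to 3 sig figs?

ω = 2πf = 754.0 rad/s
X_L = ωL = 1.75 Ω
X_C = 1/(ωC) = 14.9 Ω
Parallel: admittances add. Y = 1/R + 1/(jωL) + jωC
Y = (0.278 − j0.505) S
|Y| = 0.576 S → |Z| = 1/|Y| = 1.74 Ω, ∠Z = −∠Y = 61.2°
cos φ = cos(61.2°) = 0.482

0.482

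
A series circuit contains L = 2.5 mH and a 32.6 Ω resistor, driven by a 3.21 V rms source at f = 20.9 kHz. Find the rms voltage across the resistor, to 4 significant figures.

0.3172 V

ω = 2πf = 131300 rad/s
X_L = ωL = 328.3 Ω
Z = 32.60 + j328.3 Ω
|Z| = √(32.60² + 328.3²) = 329.9 Ω
I = V/|Z| = 9.730 mA
V_R = I·|Z_R| = 0.009730 × 32.60 = 0.3172 V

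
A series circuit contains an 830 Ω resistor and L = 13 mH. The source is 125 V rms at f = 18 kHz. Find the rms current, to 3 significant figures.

74.0 mA

ω = 2πf = 113100 rad/s
X_L = ωL = 1470 Ω
Z = 830 + j1470 Ω
|Z| = √(830² + 1470²) = 1690 Ω
I = V/|Z| = 125/1690 = 74.0 mA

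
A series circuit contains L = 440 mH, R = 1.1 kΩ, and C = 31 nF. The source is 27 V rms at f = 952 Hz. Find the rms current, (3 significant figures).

ω = 2πf = 5982 rad/s
X_L = ωL = 2630 Ω
X_C = 1/(ωC) = 5390 Ω
Net reactance X = X_L − X_C = -2760 Ω
Z = 1100 − j2760 Ω
|Z| = √(1100² + 2760²) = 2970 Ω
I = V/|Z| = 27/2970 = 9.08 mA

9.08 mA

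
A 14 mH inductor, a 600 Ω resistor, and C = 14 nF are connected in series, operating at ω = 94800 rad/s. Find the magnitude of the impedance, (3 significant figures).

X_L = ωL = 1330 Ω
X_C = 1/(ωC) = 753 Ω
Net reactance X = X_L − X_C = 574 Ω
Z = 600 + j574 Ω
|Z| = √(600² + 574²) = 830 Ω

830 Ω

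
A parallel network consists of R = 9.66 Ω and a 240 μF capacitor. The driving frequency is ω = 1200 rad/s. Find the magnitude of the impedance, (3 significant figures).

3.27 Ω

X_C = 1/(ωC) = 3.47 Ω
Parallel: admittances add. Y = 1/R + jωC
Y = (0.104 + j0.288) S
|Y| = 0.306 S → |Z| = 1/|Y| = 3.27 Ω, ∠Z = −∠Y = -70.2°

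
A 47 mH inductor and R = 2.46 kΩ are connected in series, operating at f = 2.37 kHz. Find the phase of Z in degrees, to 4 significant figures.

ω = 2πf = 14890 rad/s
X_L = ωL = 699.9 Ω
Z = 2460 + j699.9 Ω
|Z| = √(2460² + 699.9²) = 2558 Ω
∠Z = arctan(699.9/2460) = 15.88°

15.88°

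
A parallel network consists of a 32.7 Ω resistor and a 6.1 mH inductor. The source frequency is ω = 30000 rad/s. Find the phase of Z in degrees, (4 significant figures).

10.13°

X_L = ωL = 183.0 Ω
Parallel: admittances add. Y = 1/R + 1/(jωL)
Y = (0.03058 − j0.005464) S
|Y| = 0.03107 S → |Z| = 1/|Y| = 32.19 Ω, ∠Z = −∠Y = 10.13°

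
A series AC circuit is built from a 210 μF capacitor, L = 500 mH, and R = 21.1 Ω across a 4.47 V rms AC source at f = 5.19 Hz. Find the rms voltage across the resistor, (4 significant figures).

0.7176 V

ω = 2πf = 32.61 rad/s
X_L = ωL = 16.30 Ω
X_C = 1/(ωC) = 146.0 Ω
Net reactance X = X_L − X_C = -129.7 Ω
Z = 21.10 − j129.7 Ω
|Z| = √(21.10² + 129.7²) = 131.4 Ω
I = V/|Z| = 34.01 mA
V_R = I·|Z_R| = 0.03401 × 21.10 = 0.7176 V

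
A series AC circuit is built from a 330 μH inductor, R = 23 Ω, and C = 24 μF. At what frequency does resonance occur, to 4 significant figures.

1.788 kHz

ω₀ = 1/√(LC) = 1/√(0.00033 × 2.4e-05) = 11240 rad/s
f₀ = ω₀/(2π) = 1.788 kHz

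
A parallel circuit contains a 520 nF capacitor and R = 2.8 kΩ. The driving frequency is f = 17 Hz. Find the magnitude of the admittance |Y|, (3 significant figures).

361 μS

ω = 2πf = 106.8 rad/s
X_C = 1/(ωC) = 18000 Ω
Parallel: admittances add. Y = 1/R + jωC
Y = (0.000357 + j5.55e-05) S
|Y| = 0.000361 S → |Z| = 1/|Y| = 2770 Ω, ∠Z = −∠Y = -8.84°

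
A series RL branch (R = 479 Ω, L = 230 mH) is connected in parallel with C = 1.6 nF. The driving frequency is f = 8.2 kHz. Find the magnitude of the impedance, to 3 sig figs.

ω = 2πf = 51520 rad/s
X_L = ωL = 11900 Ω
X_C = 1/(ωC) = 12100 Ω
Branch 1 (R+jX_L): Z₁ = 479 + j11900 Ω, |Z₁| = 11900 Ω
Branch 2 (−jX_C): Z₂ = −j12100 Ω
Parallel: Z = Z₁Z₂/(Z₁+Z₂), |Z| = 259000 Ω, ∠Z = 28.0°

259000 Ω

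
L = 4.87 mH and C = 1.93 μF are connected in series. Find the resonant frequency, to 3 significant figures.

1.64 kHz

ω₀ = 1/√(LC) = 1/√(0.00487 × 1.93e-06) = 10310 rad/s
f₀ = ω₀/(2π) = 1.64 kHz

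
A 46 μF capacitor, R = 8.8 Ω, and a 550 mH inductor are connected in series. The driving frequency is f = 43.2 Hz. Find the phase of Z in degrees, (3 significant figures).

82.8°

ω = 2πf = 271.4 rad/s
X_L = ωL = 149 Ω
X_C = 1/(ωC) = 80.1 Ω
Net reactance X = X_L − X_C = 69.2 Ω
Z = 8.80 + j69.2 Ω
|Z| = √(8.80² + 69.2²) = 69.8 Ω
∠Z = arctan(69.2/8.80) = 82.8°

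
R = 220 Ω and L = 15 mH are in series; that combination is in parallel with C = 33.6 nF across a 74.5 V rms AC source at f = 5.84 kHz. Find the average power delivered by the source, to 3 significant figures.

3.48 W

ω = 2πf = 36690 rad/s
X_L = ωL = 550 Ω
X_C = 1/(ωC) = 811 Ω
Branch 1 (R+jX_L): Z₁ = 220 + j550 Ω, |Z₁| = 593 Ω
Branch 2 (−jX_C): Z₂ = −j811 Ω
Parallel: Z = Z₁Z₂/(Z₁+Z₂), |Z| = 1410 Ω, ∠Z = 28.1°
I = V/|Z| = 52.9 mA
P = VI cos φ = 74.5 × 0.0529 × cos(28.1°) = 3.48 W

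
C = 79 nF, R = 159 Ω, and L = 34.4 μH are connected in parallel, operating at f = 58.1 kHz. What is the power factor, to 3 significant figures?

0.123

ω = 2πf = 365100 rad/s
X_L = ωL = 12.6 Ω
X_C = 1/(ωC) = 34.7 Ω
Parallel: admittances add. Y = 1/R + 1/(jωL) + jωC
Y = (0.00629 − j0.0508) S
|Y| = 0.0512 S → |Z| = 1/|Y| = 19.5 Ω, ∠Z = −∠Y = 82.9°
cos φ = cos(82.9°) = 0.123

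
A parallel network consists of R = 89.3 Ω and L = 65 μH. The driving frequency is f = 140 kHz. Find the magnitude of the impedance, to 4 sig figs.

48.15 Ω

ω = 2πf = 879600 rad/s
X_L = ωL = 57.18 Ω
Parallel: admittances add. Y = 1/R + 1/(jωL)
Y = (0.01120 − j0.01749) S
|Y| = 0.02077 S → |Z| = 1/|Y| = 48.15 Ω, ∠Z = −∠Y = 57.37°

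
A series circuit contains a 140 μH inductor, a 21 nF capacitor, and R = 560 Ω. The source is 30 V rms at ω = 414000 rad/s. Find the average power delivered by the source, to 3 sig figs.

1.59 W

X_L = ωL = 58.0 Ω
X_C = 1/(ωC) = 115 Ω
Net reactance X = X_L − X_C = -57.1 Ω
Z = 560 − j57.1 Ω
|Z| = √(560² + 57.1²) = 563 Ω
∠Z = arctan(-57.1/560) = -5.82°
I = V/|Z| = 53.3 mA
P = VI cos φ = 30 × 0.0533 × cos(-5.82°) = 1.59 W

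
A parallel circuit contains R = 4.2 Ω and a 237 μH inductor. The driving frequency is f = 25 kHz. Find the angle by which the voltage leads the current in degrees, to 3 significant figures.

6.44°

ω = 2πf = 157100 rad/s
X_L = ωL = 37.2 Ω
Parallel: admittances add. Y = 1/R + 1/(jωL)
Y = (0.238 − j0.0269) S
|Y| = 0.240 S → |Z| = 1/|Y| = 4.17 Ω, ∠Z = −∠Y = 6.44°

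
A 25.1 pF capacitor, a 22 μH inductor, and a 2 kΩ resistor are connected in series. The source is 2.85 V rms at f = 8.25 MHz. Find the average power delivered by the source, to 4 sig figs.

ω = 2πf = 5.184e+07 rad/s
X_L = ωL = 1140 Ω
X_C = 1/(ωC) = 768.6 Ω
Net reactance X = X_L − X_C = 371.8 Ω
Z = 2000 + j371.8 Ω
|Z| = √(2000² + 371.8²) = 2034 Ω
∠Z = arctan(371.8/2000) = 10.53°
I = V/|Z| = 1.401 mA
P = VI cos φ = 2.85 × 0.001401 × cos(10.53°) = 3.926 mW

3.926 mW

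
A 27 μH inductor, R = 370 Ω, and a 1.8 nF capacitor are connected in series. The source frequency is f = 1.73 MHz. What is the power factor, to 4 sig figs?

ω = 2πf = 1.087e+07 rad/s
X_L = ωL = 293.5 Ω
X_C = 1/(ωC) = 51.11 Ω
Net reactance X = X_L − X_C = 242.4 Ω
Z = 370.0 + j242.4 Ω
|Z| = √(370.0² + 242.4²) = 442.3 Ω
∠Z = arctan(242.4/370.0) = 33.23°
cos φ = cos(33.23°) = 0.8365

0.8365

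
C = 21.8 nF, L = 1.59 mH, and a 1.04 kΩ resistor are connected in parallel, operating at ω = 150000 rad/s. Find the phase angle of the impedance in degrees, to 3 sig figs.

X_L = ωL = 238 Ω
X_C = 1/(ωC) = 306 Ω
Parallel: admittances add. Y = 1/R + 1/(jωL) + jωC
Y = (0.000962 − j0.000923) S
|Y| = 0.00133 S → |Z| = 1/|Y| = 750 Ω, ∠Z = −∠Y = 43.8°

43.8°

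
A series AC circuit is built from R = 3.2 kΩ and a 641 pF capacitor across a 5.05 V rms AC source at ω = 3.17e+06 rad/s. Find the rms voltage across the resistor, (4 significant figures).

4.991 V

X_C = 1/(ωC) = 492.1 Ω
Z = 3200 − j492.1 Ω
|Z| = √(3200² + 492.1²) = 3238 Ω
I = V/|Z| = 1.560 mA
V_R = I·|Z_R| = 0.001560 × 3200 = 4.991 V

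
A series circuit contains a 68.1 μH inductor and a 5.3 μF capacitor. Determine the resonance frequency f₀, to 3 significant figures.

8.38 kHz

ω₀ = 1/√(LC) = 1/√(6.81e-05 × 5.3e-06) = 52640 rad/s
f₀ = ω₀/(2π) = 8.38 kHz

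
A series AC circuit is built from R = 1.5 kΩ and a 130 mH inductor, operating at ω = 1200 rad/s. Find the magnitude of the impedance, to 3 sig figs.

X_L = ωL = 156 Ω
Z = 1500 + j156 Ω
|Z| = √(1500² + 156²) = 1510 Ω

1510 Ω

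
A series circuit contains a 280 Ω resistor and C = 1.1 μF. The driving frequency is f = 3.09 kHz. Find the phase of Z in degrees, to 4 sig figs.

-9.494°

ω = 2πf = 19420 rad/s
X_C = 1/(ωC) = 46.82 Ω
Z = 280.0 − j46.82 Ω
|Z| = √(280.0² + 46.82²) = 283.9 Ω
∠Z = arctan(-46.82/280.0) = -9.494°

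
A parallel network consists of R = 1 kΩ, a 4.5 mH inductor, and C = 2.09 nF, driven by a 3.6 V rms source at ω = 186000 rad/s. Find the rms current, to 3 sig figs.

4.62 mA

X_L = ωL = 837 Ω
X_C = 1/(ωC) = 2570 Ω
Parallel: admittances add. Y = 1/R + 1/(jωL) + jωC
Y = (0.00100 − j0.000806) S
|Y| = 0.00128 S → |Z| = 1/|Y| = 779 Ω, ∠Z = −∠Y = 38.9°
I = V/|Z| = 3.6/779 = 4.62 mA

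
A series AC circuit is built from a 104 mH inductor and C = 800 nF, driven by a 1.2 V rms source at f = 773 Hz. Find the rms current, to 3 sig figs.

4.84 mA

ω = 2πf = 4857 rad/s
X_L = ωL = 505 Ω
X_C = 1/(ωC) = 257 Ω
Net reactance X = X_L − X_C = 248 Ω
Z = j248 Ω
|Z| = √(0² + 248²) = 248 Ω
I = V/|Z| = 1.2/248 = 4.84 mA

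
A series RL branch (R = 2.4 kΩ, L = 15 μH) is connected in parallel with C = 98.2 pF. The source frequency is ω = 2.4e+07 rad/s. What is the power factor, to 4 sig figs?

X_L = ωL = 360.0 Ω
X_C = 1/(ωC) = 424.3 Ω
Branch 1 (R+jX_L): Z₁ = 2400 + j360.0 Ω, |Z₁| = 2427 Ω
Branch 2 (−jX_C): Z₂ = −j424.3 Ω
Parallel: Z = Z₁Z₂/(Z₁+Z₂), |Z| = 428.9 Ω, ∠Z = -79.93°
cos φ = cos(-79.93°) = 0.1748

0.1748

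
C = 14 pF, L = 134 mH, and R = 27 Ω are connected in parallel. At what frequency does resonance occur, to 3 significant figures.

116 kHz

ω₀ = 1/√(LC) = 1/√(0.134 × 1.4e-11) = 730100 rad/s
f₀ = ω₀/(2π) = 116 kHz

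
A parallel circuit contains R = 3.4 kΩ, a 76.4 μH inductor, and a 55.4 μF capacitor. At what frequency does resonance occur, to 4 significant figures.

ω₀ = 1/√(LC) = 1/√(7.64e-05 × 5.54e-05) = 15370 rad/s
f₀ = ω₀/(2π) = 2.446 kHz

2.446 kHz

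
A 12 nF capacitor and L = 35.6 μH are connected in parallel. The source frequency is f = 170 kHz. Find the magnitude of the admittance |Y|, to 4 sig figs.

ω = 2πf = 1.068e+06 rad/s
X_L = ωL = 38.03 Ω
X_C = 1/(ωC) = 78.02 Ω
Parallel: admittances add. Y = 1/(jωL) + jωC
Y = (0 − j0.01348) S
|Y| = 0.01348 S → |Z| = 1/|Y| = 74.18 Ω, ∠Z = −∠Y = 90.00°

13.48 mS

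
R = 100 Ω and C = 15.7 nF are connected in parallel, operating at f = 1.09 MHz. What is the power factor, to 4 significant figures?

0.09260

ω = 2πf = 6.849e+06 rad/s
X_C = 1/(ωC) = 9.300 Ω
Parallel: admittances add. Y = 1/R + jωC
Y = (0.01000 + j0.1075) S
|Y| = 0.1080 S → |Z| = 1/|Y| = 9.260 Ω, ∠Z = −∠Y = -84.69°
cos φ = cos(-84.69°) = 0.09260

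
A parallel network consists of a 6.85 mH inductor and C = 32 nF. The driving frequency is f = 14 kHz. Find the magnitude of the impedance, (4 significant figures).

ω = 2πf = 87960 rad/s
X_L = ωL = 602.6 Ω
X_C = 1/(ωC) = 355.3 Ω
Parallel: admittances add. Y = 1/(jωL) + jωC
Y = (0 + j0.001155) S
|Y| = 0.001155 S → |Z| = 1/|Y| = 865.6 Ω, ∠Z = −∠Y = -90.00°

865.6 Ω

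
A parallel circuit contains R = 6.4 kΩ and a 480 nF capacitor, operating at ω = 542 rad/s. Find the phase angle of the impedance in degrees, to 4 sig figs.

X_C = 1/(ωC) = 3844 Ω
Parallel: admittances add. Y = 1/R + jωC
Y = (0.0001563 + j0.0002602) S
|Y| = 0.0003035 S → |Z| = 1/|Y| = 3295 Ω, ∠Z = −∠Y = -59.01°

-59.01°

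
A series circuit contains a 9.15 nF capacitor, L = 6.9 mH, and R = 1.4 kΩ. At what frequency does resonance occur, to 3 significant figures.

ω₀ = 1/√(LC) = 1/√(0.0069 × 9.15e-09) = 125900 rad/s
f₀ = ω₀/(2π) = 20.0 kHz

20.0 kHz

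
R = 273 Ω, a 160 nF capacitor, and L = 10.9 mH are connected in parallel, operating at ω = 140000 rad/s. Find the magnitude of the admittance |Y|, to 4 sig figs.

X_L = ωL = 1526 Ω
X_C = 1/(ωC) = 44.64 Ω
Parallel: admittances add. Y = 1/R + 1/(jωL) + jωC
Y = (0.003663 + j0.02174) S
|Y| = 0.02205 S → |Z| = 1/|Y| = 45.35 Ω, ∠Z = −∠Y = -80.44°

22.05 mS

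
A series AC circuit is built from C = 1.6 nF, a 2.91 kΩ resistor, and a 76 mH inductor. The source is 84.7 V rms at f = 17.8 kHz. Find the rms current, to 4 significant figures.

ω = 2πf = 111800 rad/s
X_L = ωL = 8500 Ω
X_C = 1/(ωC) = 5588 Ω
Net reactance X = X_L − X_C = 2912 Ω
Z = 2910 + j2912 Ω
|Z| = √(2910² + 2912²) = 4116 Ω
I = V/|Z| = 84.7/4116 = 20.58 mA

20.58 mA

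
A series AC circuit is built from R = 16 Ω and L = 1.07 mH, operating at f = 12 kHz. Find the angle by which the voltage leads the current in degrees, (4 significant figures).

ω = 2πf = 75400 rad/s
X_L = ωL = 80.68 Ω
Z = 16.00 + j80.68 Ω
|Z| = √(16.00² + 80.68²) = 82.25 Ω
∠Z = arctan(80.68/16.00) = 78.78°

78.78°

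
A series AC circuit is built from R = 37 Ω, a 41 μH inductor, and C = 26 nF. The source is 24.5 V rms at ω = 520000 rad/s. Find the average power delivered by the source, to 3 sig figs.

5.36 W

X_L = ωL = 21.3 Ω
X_C = 1/(ωC) = 74.0 Ω
Net reactance X = X_L − X_C = -52.6 Ω
Z = 37.0 − j52.6 Ω
|Z| = √(37.0² + 52.6²) = 64.3 Ω
∠Z = arctan(-52.6/37.0) = -54.9°
I = V/|Z| = 381 mA
P = VI cos φ = 24.5 × 0.381 × cos(-54.9°) = 5.36 W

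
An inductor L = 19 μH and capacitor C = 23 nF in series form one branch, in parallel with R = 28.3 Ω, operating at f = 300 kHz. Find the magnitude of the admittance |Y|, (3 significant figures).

86.0 mS

ω = 2πf = 1.885e+06 rad/s
X_L = ωL = 35.8 Ω
X_C = 1/(ωC) = 23.1 Ω
Branch 1: Z₁ = R = 28.3 Ω
Branch 2 (series LC): Z₂ = j(X_L − X_C) = j12.7 Ω
Parallel: Z = Z₁Z₂/(Z₁+Z₂), |Z| = 11.6 Ω, ∠Z = 65.7°
|Y| = 1/|Z| = 86.0 mS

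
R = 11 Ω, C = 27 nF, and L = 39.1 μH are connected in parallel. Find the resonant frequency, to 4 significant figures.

154.9 kHz

ω₀ = 1/√(LC) = 1/√(3.91e-05 × 2.7e-08) = 973300 rad/s
f₀ = ω₀/(2π) = 154.9 kHz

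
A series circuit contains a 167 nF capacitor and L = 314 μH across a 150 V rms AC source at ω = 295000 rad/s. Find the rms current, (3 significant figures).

X_L = ωL = 92.6 Ω
X_C = 1/(ωC) = 20.3 Ω
Net reactance X = X_L − X_C = 72.3 Ω
Z = j72.3 Ω
|Z| = √(0² + 72.3²) = 72.3 Ω
I = V/|Z| = 150/72.3 = 2.07 A

2.07 A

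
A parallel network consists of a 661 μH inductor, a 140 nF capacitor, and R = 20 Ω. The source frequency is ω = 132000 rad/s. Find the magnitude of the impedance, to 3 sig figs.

X_L = ωL = 87.3 Ω
X_C = 1/(ωC) = 54.1 Ω
Parallel: admittances add. Y = 1/R + 1/(jωL) + jωC
Y = (0.0500 + j0.00702) S
|Y| = 0.0505 S → |Z| = 1/|Y| = 19.8 Ω, ∠Z = −∠Y = -7.99°

19.8 Ω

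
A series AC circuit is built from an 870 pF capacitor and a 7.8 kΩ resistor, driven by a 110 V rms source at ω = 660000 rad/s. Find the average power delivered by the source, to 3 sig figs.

X_C = 1/(ωC) = 1740 Ω
Z = 7800 − j1740 Ω
|Z| = √(7800² + 1740²) = 7990 Ω
∠Z = arctan(-1740/7800) = -12.6°
I = V/|Z| = 13.8 mA
P = VI cos φ = 110 × 0.0138 × cos(-12.6°) = 1.48 W

1.48 W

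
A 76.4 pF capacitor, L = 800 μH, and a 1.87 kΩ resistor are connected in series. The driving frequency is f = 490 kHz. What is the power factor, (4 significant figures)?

ω = 2πf = 3.079e+06 rad/s
X_L = ωL = 2463 Ω
X_C = 1/(ωC) = 4251 Ω
Net reactance X = X_L − X_C = -1788 Ω
Z = 1870 − j1788 Ω
|Z| = √(1870² + 1788²) = 2588 Ω
∠Z = arctan(-1788/1870) = -43.72°
cos φ = cos(-43.72°) = 0.7227

0.7227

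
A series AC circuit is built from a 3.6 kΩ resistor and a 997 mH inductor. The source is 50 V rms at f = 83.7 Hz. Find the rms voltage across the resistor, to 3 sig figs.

49.5 V

ω = 2πf = 525.9 rad/s
X_L = ωL = 524 Ω
Z = 3600 + j524 Ω
|Z| = √(3600² + 524²) = 3640 Ω
I = V/|Z| = 13.7 mA
V_R = I·|Z_R| = 0.0137 × 3600 = 49.5 V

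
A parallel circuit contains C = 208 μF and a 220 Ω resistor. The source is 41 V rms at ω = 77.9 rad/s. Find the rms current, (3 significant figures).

690 mA

X_C = 1/(ωC) = 61.7 Ω
Parallel: admittances add. Y = 1/R + jωC
Y = (0.00455 + j0.0162) S
|Y| = 0.0168 S → |Z| = 1/|Y| = 59.4 Ω, ∠Z = −∠Y = -74.3°
I = V/|Z| = 41/59.4 = 690 mA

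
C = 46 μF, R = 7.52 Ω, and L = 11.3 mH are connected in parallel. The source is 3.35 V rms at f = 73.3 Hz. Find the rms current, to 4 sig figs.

725.6 mA

ω = 2πf = 460.6 rad/s
X_L = ωL = 5.204 Ω
X_C = 1/(ωC) = 47.20 Ω
Parallel: admittances add. Y = 1/R + 1/(jωL) + jωC
Y = (0.1330 − j0.1710) S
|Y| = 0.2166 S → |Z| = 1/|Y| = 4.617 Ω, ∠Z = −∠Y = 52.12°
I = V/|Z| = 3.35/4.617 = 725.6 mA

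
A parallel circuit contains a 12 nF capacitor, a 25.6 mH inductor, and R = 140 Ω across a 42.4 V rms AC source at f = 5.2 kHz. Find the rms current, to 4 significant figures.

ω = 2πf = 32670 rad/s
X_L = ωL = 836.4 Ω
X_C = 1/(ωC) = 2551 Ω
Parallel: admittances add. Y = 1/R + 1/(jωL) + jωC
Y = (0.007143 − j0.0008035) S
|Y| = 0.007188 S → |Z| = 1/|Y| = 139.1 Ω, ∠Z = −∠Y = 6.418°
I = V/|Z| = 42.4/139.1 = 304.8 mA

304.8 mA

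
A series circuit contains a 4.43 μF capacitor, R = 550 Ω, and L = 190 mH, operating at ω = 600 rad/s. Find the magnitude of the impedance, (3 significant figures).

X_L = ωL = 114 Ω
X_C = 1/(ωC) = 376 Ω
Net reactance X = X_L − X_C = -262 Ω
Z = 550 − j262 Ω
|Z| = √(550² + 262²) = 609 Ω

609 Ω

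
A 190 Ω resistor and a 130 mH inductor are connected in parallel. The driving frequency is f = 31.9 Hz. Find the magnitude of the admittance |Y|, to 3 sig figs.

ω = 2πf = 200.4 rad/s
X_L = ωL = 26.1 Ω
Parallel: admittances add. Y = 1/R + 1/(jωL)
Y = (0.00526 − j0.0384) S
|Y| = 0.0387 S → |Z| = 1/|Y| = 25.8 Ω, ∠Z = −∠Y = 82.2°

38.7 mS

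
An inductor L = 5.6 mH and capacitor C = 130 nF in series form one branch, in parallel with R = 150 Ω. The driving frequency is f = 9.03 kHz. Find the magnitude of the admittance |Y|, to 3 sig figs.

8.64 mS

ω = 2πf = 56740 rad/s
X_L = ωL = 318 Ω
X_C = 1/(ωC) = 136 Ω
Branch 1: Z₁ = R = 150 Ω
Branch 2 (series LC): Z₂ = j(X_L − X_C) = j182 Ω
Parallel: Z = Z₁Z₂/(Z₁+Z₂), |Z| = 116 Ω, ∠Z = 39.5°
|Y| = 1/|Z| = 8.64 mS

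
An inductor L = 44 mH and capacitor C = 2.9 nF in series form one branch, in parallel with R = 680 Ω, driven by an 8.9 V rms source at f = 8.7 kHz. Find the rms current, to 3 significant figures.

13.3 mA

ω = 2πf = 54660 rad/s
X_L = ωL = 2410 Ω
X_C = 1/(ωC) = 6310 Ω
Branch 1: Z₁ = R = 680 Ω
Branch 2 (series LC): Z₂ = j(X_L − X_C) = −j3900 Ω
Parallel: Z = Z₁Z₂/(Z₁+Z₂), |Z| = 670 Ω, ∠Z = -9.88°
I = V/|Z| = 8.9/670 = 13.3 mA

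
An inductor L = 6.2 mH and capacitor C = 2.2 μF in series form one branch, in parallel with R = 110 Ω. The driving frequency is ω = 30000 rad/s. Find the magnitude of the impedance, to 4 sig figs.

X_L = ωL = 186.0 Ω
X_C = 1/(ωC) = 15.15 Ω
Branch 1: Z₁ = R = 110.0 Ω
Branch 2 (series LC): Z₂ = j(X_L − X_C) = j170.8 Ω
Parallel: Z = Z₁Z₂/(Z₁+Z₂), |Z| = 92.49 Ω, ∠Z = 32.78°

92.49 Ω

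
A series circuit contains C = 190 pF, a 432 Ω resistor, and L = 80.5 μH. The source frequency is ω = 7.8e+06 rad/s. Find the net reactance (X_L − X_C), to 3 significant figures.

X_L = ωL = 628 Ω
X_C = 1/(ωC) = 675 Ω
X = 628 − 675 = -46.9 Ω

-46.9 Ω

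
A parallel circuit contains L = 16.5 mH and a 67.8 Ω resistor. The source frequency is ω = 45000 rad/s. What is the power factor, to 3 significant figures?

X_L = ωL = 742 Ω
Parallel: admittances add. Y = 1/R + 1/(jωL)
Y = (0.0147 − j0.00135) S
|Y| = 0.0148 S → |Z| = 1/|Y| = 67.5 Ω, ∠Z = −∠Y = 5.22°
cos φ = cos(5.22°) = 0.996

0.996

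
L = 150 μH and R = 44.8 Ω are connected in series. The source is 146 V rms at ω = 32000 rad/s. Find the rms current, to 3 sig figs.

X_L = ωL = 4.80 Ω
Z = 44.8 + j4.80 Ω
|Z| = √(44.8² + 4.80²) = 45.1 Ω
I = V/|Z| = 146/45.1 = 3.24 A

3.24 A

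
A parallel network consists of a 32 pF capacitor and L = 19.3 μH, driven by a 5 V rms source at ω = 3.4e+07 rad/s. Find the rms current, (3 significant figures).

X_L = ωL = 656 Ω
X_C = 1/(ωC) = 919 Ω
Parallel: admittances add. Y = 1/(jωL) + jωC
Y = (0 − j0.000436) S
|Y| = 0.000436 S → |Z| = 1/|Y| = 2290 Ω, ∠Z = −∠Y = 90.0°
I = V/|Z| = 5/2290 = 2.18 mA

2.18 mA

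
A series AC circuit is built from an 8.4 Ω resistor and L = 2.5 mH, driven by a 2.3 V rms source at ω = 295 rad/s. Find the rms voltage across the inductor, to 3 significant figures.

0.201 V

X_L = ωL = 0.738 Ω
Z = 8.40 + j0.738 Ω
|Z| = √(8.40² + 0.738²) = 8.43 Ω
I = V/|Z| = 273 mA
V_L = I·|Z_L| = 0.273 × 0.738 = 0.201 V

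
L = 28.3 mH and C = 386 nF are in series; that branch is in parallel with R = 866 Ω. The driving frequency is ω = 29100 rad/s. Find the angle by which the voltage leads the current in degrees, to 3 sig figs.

X_L = ωL = 824 Ω
X_C = 1/(ωC) = 89.0 Ω
Branch 1: Z₁ = R = 866 Ω
Branch 2 (series LC): Z₂ = j(X_L − X_C) = j735 Ω
Parallel: Z = Z₁Z₂/(Z₁+Z₂), |Z| = 560 Ω, ∠Z = 49.7°

49.7°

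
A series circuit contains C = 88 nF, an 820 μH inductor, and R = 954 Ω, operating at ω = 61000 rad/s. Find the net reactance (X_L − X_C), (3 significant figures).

-136 Ω

X_L = ωL = 50.0 Ω
X_C = 1/(ωC) = 186 Ω
X = 50.0 − 186 = -136 Ω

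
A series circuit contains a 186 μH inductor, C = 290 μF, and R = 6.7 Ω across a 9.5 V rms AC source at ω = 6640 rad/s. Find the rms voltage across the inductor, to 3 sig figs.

1.74 V

X_L = ωL = 1.24 Ω
X_C = 1/(ωC) = 0.519 Ω
Net reactance X = X_L − X_C = 0.716 Ω
Z = 6.70 + j0.716 Ω
|Z| = √(6.70² + 0.716²) = 6.74 Ω
I = V/|Z| = 1.41 A
V_L = I·|Z_L| = 1.41 × 1.24 = 1.74 V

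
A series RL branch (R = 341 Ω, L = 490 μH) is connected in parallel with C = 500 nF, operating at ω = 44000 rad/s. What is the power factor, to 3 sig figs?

0.133

X_L = ωL = 21.6 Ω
X_C = 1/(ωC) = 45.5 Ω
Branch 1 (R+jX_L): Z₁ = 341 + j21.6 Ω, |Z₁| = 342 Ω
Branch 2 (−jX_C): Z₂ = −j45.5 Ω
Parallel: Z = Z₁Z₂/(Z₁+Z₂), |Z| = 45.4 Ω, ∠Z = -82.4°
cos φ = cos(-82.4°) = 0.133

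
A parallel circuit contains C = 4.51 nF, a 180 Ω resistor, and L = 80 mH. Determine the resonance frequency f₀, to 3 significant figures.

ω₀ = 1/√(LC) = 1/√(0.08 × 4.51e-09) = 52650 rad/s
f₀ = ω₀/(2π) = 8.38 kHz

8.38 kHz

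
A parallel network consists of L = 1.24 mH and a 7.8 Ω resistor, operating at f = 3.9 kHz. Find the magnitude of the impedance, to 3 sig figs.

ω = 2πf = 24500 rad/s
X_L = ωL = 30.4 Ω
Parallel: admittances add. Y = 1/R + 1/(jωL)
Y = (0.128 − j0.0329) S
|Y| = 0.132 S → |Z| = 1/|Y| = 7.56 Ω, ∠Z = −∠Y = 14.4°

7.56 Ω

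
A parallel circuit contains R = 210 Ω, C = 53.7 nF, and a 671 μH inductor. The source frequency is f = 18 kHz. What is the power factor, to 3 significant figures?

ω = 2πf = 113100 rad/s
X_L = ωL = 75.9 Ω
X_C = 1/(ωC) = 165 Ω
Parallel: admittances add. Y = 1/R + 1/(jωL) + jωC
Y = (0.00476 − j0.00710) S
|Y| = 0.00855 S → |Z| = 1/|Y| = 117 Ω, ∠Z = −∠Y = 56.2°
cos φ = cos(56.2°) = 0.557

0.557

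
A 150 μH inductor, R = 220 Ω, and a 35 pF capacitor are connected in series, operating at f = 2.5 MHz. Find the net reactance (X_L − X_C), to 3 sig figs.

537 Ω

ω = 2πf = 1.571e+07 rad/s
X_L = ωL = 2360 Ω
X_C = 1/(ωC) = 1820 Ω
X = 2360 − 1820 = 537 Ω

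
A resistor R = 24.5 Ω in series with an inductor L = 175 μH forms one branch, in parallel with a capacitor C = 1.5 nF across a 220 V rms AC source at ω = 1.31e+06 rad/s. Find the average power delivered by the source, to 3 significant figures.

X_L = ωL = 229 Ω
X_C = 1/(ωC) = 509 Ω
Branch 1 (R+jX_L): Z₁ = 24.5 + j229 Ω, |Z₁| = 231 Ω
Branch 2 (−jX_C): Z₂ = −j509 Ω
Parallel: Z = Z₁Z₂/(Z₁+Z₂), |Z| = 418 Ω, ∠Z = 78.9°
I = V/|Z| = 526 mA
P = VI cos φ = 220 × 0.526 × cos(78.9°) = 22.3 W

22.3 W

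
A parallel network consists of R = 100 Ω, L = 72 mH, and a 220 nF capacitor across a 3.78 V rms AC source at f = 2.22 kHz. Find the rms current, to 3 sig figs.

38.6 mA

ω = 2πf = 13950 rad/s
X_L = ωL = 1000 Ω
X_C = 1/(ωC) = 326 Ω
Parallel: admittances add. Y = 1/R + 1/(jωL) + jωC
Y = (0.0100 + j0.00207) S
|Y| = 0.0102 S → |Z| = 1/|Y| = 97.9 Ω, ∠Z = −∠Y = -11.7°
I = V/|Z| = 3.78/97.9 = 38.6 mA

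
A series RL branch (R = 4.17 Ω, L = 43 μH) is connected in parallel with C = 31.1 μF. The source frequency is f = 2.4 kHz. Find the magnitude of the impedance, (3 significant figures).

ω = 2πf = 15080 rad/s
X_L = ωL = 0.648 Ω
X_C = 1/(ωC) = 2.13 Ω
Branch 1 (R+jX_L): Z₁ = 4.17 + j0.648 Ω, |Z₁| = 4.22 Ω
Branch 2 (−jX_C): Z₂ = −j2.13 Ω
Parallel: Z = Z₁Z₂/(Z₁+Z₂), |Z| = 2.03 Ω, ∠Z = -61.6°

2.03 Ω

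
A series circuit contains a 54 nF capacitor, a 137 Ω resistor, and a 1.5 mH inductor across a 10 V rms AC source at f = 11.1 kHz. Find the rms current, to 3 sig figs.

ω = 2πf = 69740 rad/s
X_L = ωL = 105 Ω
X_C = 1/(ωC) = 266 Ω
Net reactance X = X_L − X_C = -161 Ω
Z = 137 − j161 Ω
|Z| = √(137² + 161²) = 211 Ω
I = V/|Z| = 10/211 = 47.3 mA

47.3 mA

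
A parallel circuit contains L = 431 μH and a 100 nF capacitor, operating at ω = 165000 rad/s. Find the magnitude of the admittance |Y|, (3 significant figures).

X_L = ωL = 71.1 Ω
X_C = 1/(ωC) = 60.6 Ω
Parallel: admittances add. Y = 1/(jωL) + jωC
Y = (0 + j0.00244) S
|Y| = 0.00244 S → |Z| = 1/|Y| = 410 Ω, ∠Z = −∠Y = -90.0°

2.44 mS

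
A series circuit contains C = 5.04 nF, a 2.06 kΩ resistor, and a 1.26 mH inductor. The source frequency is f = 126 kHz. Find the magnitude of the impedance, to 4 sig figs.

2191 Ω

ω = 2πf = 791700 rad/s
X_L = ωL = 997.5 Ω
X_C = 1/(ωC) = 250.6 Ω
Net reactance X = X_L − X_C = 746.9 Ω
Z = 2060 + j746.9 Ω
|Z| = √(2060² + 746.9²) = 2191 Ω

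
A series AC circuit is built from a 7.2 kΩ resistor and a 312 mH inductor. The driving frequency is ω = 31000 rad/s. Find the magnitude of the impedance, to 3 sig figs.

X_L = ωL = 9670 Ω
Z = 7200 + j9670 Ω
|Z| = √(7200² + 9670²) = 12100 Ω

12100 Ω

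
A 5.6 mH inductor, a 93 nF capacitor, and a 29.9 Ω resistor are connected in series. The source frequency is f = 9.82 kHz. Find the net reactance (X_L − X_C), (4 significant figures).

ω = 2πf = 61700 rad/s
X_L = ωL = 345.5 Ω
X_C = 1/(ωC) = 174.3 Ω
X = 345.5 − 174.3 = 171.3 Ω

171.3 Ω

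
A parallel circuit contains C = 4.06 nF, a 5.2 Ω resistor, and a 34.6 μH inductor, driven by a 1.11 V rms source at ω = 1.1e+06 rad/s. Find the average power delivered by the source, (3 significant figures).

X_L = ωL = 38.1 Ω
X_C = 1/(ωC) = 224 Ω
Parallel: admittances add. Y = 1/R + 1/(jωL) + jωC
Y = (0.192 − j0.0218) S
|Y| = 0.194 S → |Z| = 1/|Y| = 5.17 Ω, ∠Z = −∠Y = 6.47°
I = V/|Z| = 215 mA
P = VI cos φ = 1.11 × 0.215 × cos(6.47°) = 237 mW

237 mW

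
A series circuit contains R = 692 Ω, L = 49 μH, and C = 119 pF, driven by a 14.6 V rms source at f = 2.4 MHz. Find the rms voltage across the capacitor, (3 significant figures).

11.4 V

ω = 2πf = 1.508e+07 rad/s
X_L = ωL = 739 Ω
X_C = 1/(ωC) = 557 Ω
Net reactance X = X_L − X_C = 182 Ω
Z = 692 + j182 Ω
|Z| = √(692² + 182²) = 715 Ω
I = V/|Z| = 20.4 mA
V_C = I·|Z_C| = 0.0204 × 557 = 11.4 V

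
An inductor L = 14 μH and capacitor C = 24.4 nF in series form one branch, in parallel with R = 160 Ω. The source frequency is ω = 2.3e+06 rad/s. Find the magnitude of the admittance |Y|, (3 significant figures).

X_L = ωL = 32.2 Ω
X_C = 1/(ωC) = 17.8 Ω
Branch 1: Z₁ = R = 160 Ω
Branch 2 (series LC): Z₂ = j(X_L − X_C) = j14.4 Ω
Parallel: Z = Z₁Z₂/(Z₁+Z₂), |Z| = 14.3 Ω, ∠Z = 84.9°
|Y| = 1/|Z| = 69.8 mS

69.8 mS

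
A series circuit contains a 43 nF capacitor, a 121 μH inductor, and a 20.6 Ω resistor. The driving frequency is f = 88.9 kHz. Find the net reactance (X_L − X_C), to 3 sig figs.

26.0 Ω

ω = 2πf = 558600 rad/s
X_L = ωL = 67.6 Ω
X_C = 1/(ωC) = 41.6 Ω
X = 67.6 − 41.6 = 26.0 Ω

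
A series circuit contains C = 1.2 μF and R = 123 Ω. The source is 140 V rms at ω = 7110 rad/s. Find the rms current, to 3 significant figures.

824 mA

X_C = 1/(ωC) = 117 Ω
Z = 123 − j117 Ω
|Z| = √(123² + 117²) = 170 Ω
I = V/|Z| = 140/170 = 824 mA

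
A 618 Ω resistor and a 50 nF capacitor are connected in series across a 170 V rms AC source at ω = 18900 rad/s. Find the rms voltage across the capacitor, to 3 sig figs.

X_C = 1/(ωC) = 1060 Ω
Z = 618 − j1060 Ω
|Z| = √(618² + 1060²) = 1230 Ω
I = V/|Z| = 139 mA
V_C = I·|Z_C| = 0.139 × 1060 = 147 V

147 V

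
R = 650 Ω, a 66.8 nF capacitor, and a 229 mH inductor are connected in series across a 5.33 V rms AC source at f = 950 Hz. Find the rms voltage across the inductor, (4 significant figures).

ω = 2πf = 5969 rad/s
X_L = ωL = 1367 Ω
X_C = 1/(ωC) = 2508 Ω
Net reactance X = X_L − X_C = -1141 Ω
Z = 650.0 − j1141 Ω
|Z| = √(650.0² + 1141²) = 1313 Ω
I = V/|Z| = 4.059 mA
V_L = I·|Z_L| = 0.004059 × 1367 = 5.548 V

5.548 V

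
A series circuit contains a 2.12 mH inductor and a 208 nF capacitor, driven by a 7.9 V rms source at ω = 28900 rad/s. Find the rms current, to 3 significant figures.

75.2 mA

X_L = ωL = 61.3 Ω
X_C = 1/(ωC) = 166 Ω
Net reactance X = X_L − X_C = -105 Ω
Z = − j105 Ω
|Z| = √(0² + 105²) = 105 Ω
I = V/|Z| = 7.9/105 = 75.2 mA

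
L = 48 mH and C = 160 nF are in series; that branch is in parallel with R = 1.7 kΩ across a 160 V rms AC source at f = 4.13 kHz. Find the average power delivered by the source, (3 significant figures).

15.1 W

ω = 2πf = 25950 rad/s
X_L = ωL = 1250 Ω
X_C = 1/(ωC) = 241 Ω
Branch 1: Z₁ = R = 1700 Ω
Branch 2 (series LC): Z₂ = j(X_L − X_C) = j1000 Ω
Parallel: Z = Z₁Z₂/(Z₁+Z₂), |Z| = 865 Ω, ∠Z = 59.4°
I = V/|Z| = 185 mA
P = VI cos φ = 160 × 0.185 × cos(59.4°) = 15.1 W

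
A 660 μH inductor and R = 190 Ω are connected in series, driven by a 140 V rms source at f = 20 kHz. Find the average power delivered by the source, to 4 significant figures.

ω = 2πf = 125700 rad/s
X_L = ωL = 82.94 Ω
Z = 190.0 + j82.94 Ω
|Z| = √(190.0² + 82.94²) = 207.3 Ω
∠Z = arctan(82.94/190.0) = 23.58°
I = V/|Z| = 675.3 mA
P = VI cos φ = 140 × 0.6753 × cos(23.58°) = 86.65 W

86.65 W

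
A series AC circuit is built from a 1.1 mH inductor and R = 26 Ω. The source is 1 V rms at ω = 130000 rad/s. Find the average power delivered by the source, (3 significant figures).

X_L = ωL = 143 Ω
Z = 26.0 + j143 Ω
|Z| = √(26.0² + 143²) = 145 Ω
∠Z = arctan(143/26.0) = 79.7°
I = V/|Z| = 6.88 mA
P = VI cos φ = 1 × 0.00688 × cos(79.7°) = 1.23 mW

1.23 mW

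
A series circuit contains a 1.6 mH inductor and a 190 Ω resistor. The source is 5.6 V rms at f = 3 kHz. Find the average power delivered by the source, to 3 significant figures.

161 mW

ω = 2πf = 18850 rad/s
X_L = ωL = 30.2 Ω
Z = 190 + j30.2 Ω
|Z| = √(190² + 30.2²) = 192 Ω
∠Z = arctan(30.2/190) = 9.02°
I = V/|Z| = 29.1 mA
P = VI cos φ = 5.6 × 0.0291 × cos(9.02°) = 161 mW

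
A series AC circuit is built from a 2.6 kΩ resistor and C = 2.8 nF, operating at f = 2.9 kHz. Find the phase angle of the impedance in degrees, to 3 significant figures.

-82.4°

ω = 2πf = 18220 rad/s
X_C = 1/(ωC) = 19600 Ω
Z = 2600 − j19600 Ω
|Z| = √(2600² + 19600²) = 19800 Ω
∠Z = arctan(-19600/2600) = -82.4°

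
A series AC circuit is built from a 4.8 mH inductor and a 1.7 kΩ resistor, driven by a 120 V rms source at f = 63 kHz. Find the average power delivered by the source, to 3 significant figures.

ω = 2πf = 395800 rad/s
X_L = ωL = 1900 Ω
Z = 1700 + j1900 Ω
|Z| = √(1700² + 1900²) = 2550 Ω
∠Z = arctan(1900/1700) = 48.2°
I = V/|Z| = 47.1 mA
P = VI cos φ = 120 × 0.0471 × cos(48.2°) = 3.77 W

3.77 W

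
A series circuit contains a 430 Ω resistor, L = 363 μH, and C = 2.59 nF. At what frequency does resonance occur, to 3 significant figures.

164 kHz

ω₀ = 1/√(LC) = 1/√(0.000363 × 2.59e-09) = 1.031e+06 rad/s
f₀ = ω₀/(2π) = 164 kHz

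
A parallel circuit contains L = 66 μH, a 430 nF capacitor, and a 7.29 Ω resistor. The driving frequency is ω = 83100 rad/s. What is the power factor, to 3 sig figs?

X_L = ωL = 5.48 Ω
X_C = 1/(ωC) = 28.0 Ω
Parallel: admittances add. Y = 1/R + 1/(jωL) + jωC
Y = (0.137 − j0.147) S
|Y| = 0.201 S → |Z| = 1/|Y| = 4.98 Ω, ∠Z = −∠Y = 46.9°
cos φ = cos(46.9°) = 0.683

0.683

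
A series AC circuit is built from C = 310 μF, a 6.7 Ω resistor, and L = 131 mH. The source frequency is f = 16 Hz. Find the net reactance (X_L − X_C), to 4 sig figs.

-18.92 Ω

ω = 2πf = 100.5 rad/s
X_L = ωL = 13.17 Ω
X_C = 1/(ωC) = 32.09 Ω
X = 13.17 − 32.09 = -18.92 Ω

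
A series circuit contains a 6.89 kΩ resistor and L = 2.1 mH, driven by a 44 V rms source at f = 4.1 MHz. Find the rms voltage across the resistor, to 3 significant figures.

5.56 V

ω = 2πf = 2.576e+07 rad/s
X_L = ωL = 54100 Ω
Z = 6890 + j54100 Ω
|Z| = √(6890² + 54100²) = 54500 Ω
I = V/|Z| = 807 μA
V_R = I·|Z_R| = 0.000807 × 6890 = 5.56 V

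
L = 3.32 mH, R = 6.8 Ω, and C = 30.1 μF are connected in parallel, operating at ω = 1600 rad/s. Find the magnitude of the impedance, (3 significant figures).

X_L = ωL = 5.31 Ω
X_C = 1/(ωC) = 20.8 Ω
Parallel: admittances add. Y = 1/R + 1/(jωL) + jωC
Y = (0.147 − j0.140) S
|Y| = 0.203 S → |Z| = 1/|Y| = 4.92 Ω, ∠Z = −∠Y = 43.6°

4.92 Ω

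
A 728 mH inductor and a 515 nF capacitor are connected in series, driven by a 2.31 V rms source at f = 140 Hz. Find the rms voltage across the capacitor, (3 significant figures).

ω = 2πf = 879.6 rad/s
X_L = ωL = 640 Ω
X_C = 1/(ωC) = 2210 Ω
Net reactance X = X_L − X_C = -1570 Ω
Z = − j1570 Ω
|Z| = √(0² + 1570²) = 1570 Ω
I = V/|Z| = 1.47 mA
V_C = I·|Z_C| = 0.00147 × 2210 = 3.25 V

3.25 V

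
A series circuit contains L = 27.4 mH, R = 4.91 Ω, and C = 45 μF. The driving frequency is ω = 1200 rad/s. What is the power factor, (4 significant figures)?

0.3235

X_L = ωL = 32.88 Ω
X_C = 1/(ωC) = 18.52 Ω
Net reactance X = X_L − X_C = 14.36 Ω
Z = 4.910 + j14.36 Ω
|Z| = √(4.910² + 14.36²) = 15.18 Ω
∠Z = arctan(14.36/4.910) = 71.13°
cos φ = cos(71.13°) = 0.3235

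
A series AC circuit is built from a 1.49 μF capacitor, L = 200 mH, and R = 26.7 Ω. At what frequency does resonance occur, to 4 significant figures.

ω₀ = 1/√(LC) = 1/√(0.2 × 1.49e-06) = 1832 rad/s
f₀ = ω₀/(2π) = 291.5 Hz

291.5 Hz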